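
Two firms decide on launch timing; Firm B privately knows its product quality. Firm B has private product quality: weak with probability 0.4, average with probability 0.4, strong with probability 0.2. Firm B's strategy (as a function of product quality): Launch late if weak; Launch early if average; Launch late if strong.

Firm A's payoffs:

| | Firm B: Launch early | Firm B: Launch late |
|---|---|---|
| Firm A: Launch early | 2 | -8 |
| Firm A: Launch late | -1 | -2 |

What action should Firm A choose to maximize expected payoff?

Launch late

Compute Firm A's expected payoff for each action, taking the expectation over Firm B's type.
E[Launch early] = 0.4·(-8) + 0.4·(2) + 0.2·(-8) = -4
E[Launch late] = 0.4·(-2) + 0.4·(-1) + 0.2·(-2) = -1.6
Best response: Launch late (-1.6 is the largest).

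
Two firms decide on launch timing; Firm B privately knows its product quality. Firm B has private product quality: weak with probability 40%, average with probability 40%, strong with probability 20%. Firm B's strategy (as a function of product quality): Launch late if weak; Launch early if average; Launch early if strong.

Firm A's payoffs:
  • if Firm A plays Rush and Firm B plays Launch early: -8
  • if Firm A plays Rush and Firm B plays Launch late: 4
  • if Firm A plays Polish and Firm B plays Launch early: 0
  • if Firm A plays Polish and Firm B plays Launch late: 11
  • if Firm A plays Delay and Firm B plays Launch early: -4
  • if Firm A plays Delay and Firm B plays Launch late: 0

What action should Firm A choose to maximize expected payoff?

Polish

E[Rush] = 0.4·(4) + 0.4·(-8) + 0.2·(-8) = -3.2
E[Polish] = 0.4·(11) + 0.4·(0) + 0.2·(0) = 4.4
E[Delay] = 0.4·(0) + 0.4·(-4) + 0.2·(-4) = -2.4
Best response: Polish (4.4 is the largest).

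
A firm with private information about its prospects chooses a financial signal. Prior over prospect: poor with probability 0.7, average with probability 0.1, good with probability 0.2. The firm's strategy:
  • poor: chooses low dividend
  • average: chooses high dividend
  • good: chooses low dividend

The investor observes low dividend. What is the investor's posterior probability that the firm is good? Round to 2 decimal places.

P(low dividend) = 0.7·1 + 0.1·0 + 0.2·1 = 0.9
P(good | low dividend) = (0.2·1) / 0.9 = 0.2 / 0.9 = 0.222222

0.22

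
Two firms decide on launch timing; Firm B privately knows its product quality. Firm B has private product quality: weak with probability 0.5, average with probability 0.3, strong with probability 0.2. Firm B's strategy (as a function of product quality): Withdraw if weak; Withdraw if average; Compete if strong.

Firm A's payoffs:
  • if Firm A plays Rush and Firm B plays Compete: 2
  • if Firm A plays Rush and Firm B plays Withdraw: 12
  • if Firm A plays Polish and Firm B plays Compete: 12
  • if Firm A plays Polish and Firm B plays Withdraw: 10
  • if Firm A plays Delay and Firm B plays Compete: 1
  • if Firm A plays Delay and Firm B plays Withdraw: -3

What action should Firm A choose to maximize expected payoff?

Polish

E[Rush] = 0.5·(12) + 0.3·(12) + 0.2·(2) = 10
E[Polish] = 0.5·(10) + 0.3·(10) + 0.2·(12) = 10.4
E[Delay] = 0.5·(-3) + 0.3·(-3) + 0.2·(1) = -2.2
Best response: Polish (10.4 is the largest).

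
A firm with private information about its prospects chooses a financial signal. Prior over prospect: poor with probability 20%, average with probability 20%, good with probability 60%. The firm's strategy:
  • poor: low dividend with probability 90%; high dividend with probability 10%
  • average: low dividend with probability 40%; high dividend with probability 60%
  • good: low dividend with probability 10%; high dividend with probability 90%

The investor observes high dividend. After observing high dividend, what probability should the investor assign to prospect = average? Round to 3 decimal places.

Apply Bayes' rule using the sender's strategy as the likelihood.
P(high dividend) = 0.2·0.1 + 0.2·0.6 + 0.6·0.9 = 0.68
P(average | high dividend) = (0.2·0.6) / 0.68 = 0.12 / 0.68 = 0.176471

0.176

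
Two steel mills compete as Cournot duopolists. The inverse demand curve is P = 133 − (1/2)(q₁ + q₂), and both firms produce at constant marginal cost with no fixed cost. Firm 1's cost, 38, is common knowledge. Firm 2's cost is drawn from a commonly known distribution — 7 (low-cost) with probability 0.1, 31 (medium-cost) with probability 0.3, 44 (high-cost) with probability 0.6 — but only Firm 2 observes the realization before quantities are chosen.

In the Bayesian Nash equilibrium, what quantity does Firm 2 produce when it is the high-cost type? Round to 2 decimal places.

Each type of Firm 2 best-responds to q₁; Firm 1 best-responds to the expected q₂ over Firm 2's types.
Firm 2 with cost c maximizes (133 − (1/2)(q₁+q₂) − c)·q₂, giving q₂(c) = (133 − c − (1/2)q₁).
E[c₂] = 0.1·7 + 0.3·31 + 0.6·44 = 36.4
Firm 1's FOC against E[q₂] yields q₁ = (133 − 2·38 + E[c₂])/(3/2) = (133 − 76 + 36.4)/(3/2) = 62.2667.
q₂(high-cost) = (133 − 44 − (1/2)·62.2667) = 57.8667.

57.87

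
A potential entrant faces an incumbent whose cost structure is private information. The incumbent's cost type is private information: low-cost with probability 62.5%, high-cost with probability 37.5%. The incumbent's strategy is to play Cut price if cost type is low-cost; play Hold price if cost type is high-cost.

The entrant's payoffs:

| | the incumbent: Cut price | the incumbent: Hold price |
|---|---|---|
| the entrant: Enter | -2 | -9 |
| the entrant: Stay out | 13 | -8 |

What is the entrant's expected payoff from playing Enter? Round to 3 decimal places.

-4.625

E[Enter] = 0.625·(-2) + 0.375·(-9) = (-1.25) + (-3.375) = -4.625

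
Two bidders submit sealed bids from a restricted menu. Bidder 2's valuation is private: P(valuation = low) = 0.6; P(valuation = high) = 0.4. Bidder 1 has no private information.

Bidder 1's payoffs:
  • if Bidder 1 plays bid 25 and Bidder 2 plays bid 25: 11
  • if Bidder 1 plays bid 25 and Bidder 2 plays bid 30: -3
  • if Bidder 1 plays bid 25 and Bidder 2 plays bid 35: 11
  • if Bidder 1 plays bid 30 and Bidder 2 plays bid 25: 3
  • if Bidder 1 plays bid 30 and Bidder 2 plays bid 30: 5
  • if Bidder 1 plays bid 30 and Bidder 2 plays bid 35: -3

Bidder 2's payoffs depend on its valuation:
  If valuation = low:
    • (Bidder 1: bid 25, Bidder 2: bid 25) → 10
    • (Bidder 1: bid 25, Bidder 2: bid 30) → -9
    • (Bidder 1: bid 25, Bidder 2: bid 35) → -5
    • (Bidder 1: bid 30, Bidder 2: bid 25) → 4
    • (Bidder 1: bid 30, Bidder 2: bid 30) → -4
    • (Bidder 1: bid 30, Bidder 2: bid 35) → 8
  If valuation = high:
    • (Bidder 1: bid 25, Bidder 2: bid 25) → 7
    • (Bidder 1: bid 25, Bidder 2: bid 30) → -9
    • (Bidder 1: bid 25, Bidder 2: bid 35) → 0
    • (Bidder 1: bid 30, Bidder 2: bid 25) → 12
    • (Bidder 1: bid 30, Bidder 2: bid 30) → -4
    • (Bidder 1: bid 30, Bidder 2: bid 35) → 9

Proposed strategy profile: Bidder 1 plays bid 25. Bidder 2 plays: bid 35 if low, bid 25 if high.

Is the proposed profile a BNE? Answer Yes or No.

No

Bidder 1 plays bid 25: E[bid 25] = 0.6·(11) + 0.4·(11) = 11; E[bid 30] = -0.6. Best-responding. ✓
Bidder 2 (valuation low), facing bid 25: bid 25 gives 10, bid 30 gives -9, bid 35 gives -5. Proposed bid 35 is not best — profitable deviation exists. ✗
Bidder 2 (valuation high), facing bid 25: bid 25 gives 7, bid 30 gives -9, bid 35 gives 0. Proposed bid 25 is best. ✓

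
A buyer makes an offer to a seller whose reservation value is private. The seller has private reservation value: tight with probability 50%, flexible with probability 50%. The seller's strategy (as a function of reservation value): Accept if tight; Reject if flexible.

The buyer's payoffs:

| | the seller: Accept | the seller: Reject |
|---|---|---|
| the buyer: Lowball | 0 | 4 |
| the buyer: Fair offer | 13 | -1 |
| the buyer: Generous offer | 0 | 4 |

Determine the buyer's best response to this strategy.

E[Lowball] = 0.5·(0) + 0.5·(4) = 2
E[Fair offer] = 0.5·(13) + 0.5·(-1) = 6
E[Generous offer] = 0.5·(0) + 0.5·(4) = 2
Best response: Fair offer (6 is the largest).

Fair offer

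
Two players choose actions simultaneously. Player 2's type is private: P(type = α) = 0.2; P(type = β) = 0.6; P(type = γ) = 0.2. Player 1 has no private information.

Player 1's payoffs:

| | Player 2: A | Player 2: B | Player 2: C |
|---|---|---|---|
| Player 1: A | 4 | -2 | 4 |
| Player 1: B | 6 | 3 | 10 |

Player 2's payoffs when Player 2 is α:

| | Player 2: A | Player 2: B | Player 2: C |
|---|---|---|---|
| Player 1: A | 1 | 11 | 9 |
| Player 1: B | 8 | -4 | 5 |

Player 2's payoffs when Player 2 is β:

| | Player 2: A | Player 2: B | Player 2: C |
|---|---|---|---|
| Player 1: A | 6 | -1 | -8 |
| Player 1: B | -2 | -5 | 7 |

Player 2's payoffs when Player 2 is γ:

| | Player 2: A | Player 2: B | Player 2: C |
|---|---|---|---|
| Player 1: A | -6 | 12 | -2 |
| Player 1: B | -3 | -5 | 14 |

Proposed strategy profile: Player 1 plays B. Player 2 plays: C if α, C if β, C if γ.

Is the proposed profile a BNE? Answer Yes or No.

Player 1 plays B: E[B] = 0.2·(10) + 0.6·(10) + 0.2·(10) = 10; E[A] = 4. Best-responding. ✓
Player 2 (type α), facing B: A gives 8, B gives -4, C gives 5. Proposed C is not best — profitable deviation exists. ✗
Player 2 (type β), facing B: A gives -2, B gives -5, C gives 7. Proposed C is best. ✓
Player 2 (type γ), facing B: A gives -3, B gives -5, C gives 14. Proposed C is best. ✓

No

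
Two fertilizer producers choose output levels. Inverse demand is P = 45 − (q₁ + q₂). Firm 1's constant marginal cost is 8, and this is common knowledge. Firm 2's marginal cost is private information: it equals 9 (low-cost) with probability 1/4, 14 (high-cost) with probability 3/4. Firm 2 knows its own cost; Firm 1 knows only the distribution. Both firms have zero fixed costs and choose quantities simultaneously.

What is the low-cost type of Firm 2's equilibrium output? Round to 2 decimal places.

11.04

Type-c best response for Firm 2: q₂(c) = (45 − c)/2 − q₁/2.
Firm 1 maximizes expected profit; its first-order condition is 45 − 2q₁ − E[q₂] − 8 = 0.
Substituting E[q₂] and solving: E[c₂] = 12.75, so q₁ = (45 − 2·8 + 12.75)/3 = 13.9167.
q₂(low-cost) = (45 − 9 − 13.9167)/2 = 11.0417.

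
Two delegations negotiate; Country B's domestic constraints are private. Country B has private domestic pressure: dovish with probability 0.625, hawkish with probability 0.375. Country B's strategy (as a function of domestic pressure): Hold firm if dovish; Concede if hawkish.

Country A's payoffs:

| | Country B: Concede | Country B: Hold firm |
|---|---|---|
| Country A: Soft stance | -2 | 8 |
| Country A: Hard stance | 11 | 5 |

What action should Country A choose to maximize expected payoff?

Compute Country A's expected payoff for each action, taking the expectation over Country B's type.
E[Soft stance] = 0.625·(8) + 0.375·(-2) = 4.25
E[Hard stance] = 0.625·(5) + 0.375·(11) = 7.25
Best response: Hard stance (7.25 is the largest).

Hard stance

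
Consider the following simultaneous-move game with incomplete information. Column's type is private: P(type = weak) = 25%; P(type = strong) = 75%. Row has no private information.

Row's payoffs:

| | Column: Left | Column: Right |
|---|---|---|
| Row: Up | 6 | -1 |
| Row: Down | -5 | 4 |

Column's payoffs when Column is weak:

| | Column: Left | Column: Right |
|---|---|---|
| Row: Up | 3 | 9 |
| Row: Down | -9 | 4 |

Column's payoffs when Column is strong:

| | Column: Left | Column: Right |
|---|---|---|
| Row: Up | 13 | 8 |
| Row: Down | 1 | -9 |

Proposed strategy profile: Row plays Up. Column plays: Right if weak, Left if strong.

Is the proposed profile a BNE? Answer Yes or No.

Yes

Row plays Up: E[Up] = 0.25·(-1) + 0.75·(6) = 4.25; E[Down] = -2.75. Best-responding. ✓
Column (type weak), facing Up: Left gives 3, Right gives 9. Proposed Right is best. ✓
Column (type strong), facing Up: Left gives 13, Right gives 8. Proposed Left is best. ✓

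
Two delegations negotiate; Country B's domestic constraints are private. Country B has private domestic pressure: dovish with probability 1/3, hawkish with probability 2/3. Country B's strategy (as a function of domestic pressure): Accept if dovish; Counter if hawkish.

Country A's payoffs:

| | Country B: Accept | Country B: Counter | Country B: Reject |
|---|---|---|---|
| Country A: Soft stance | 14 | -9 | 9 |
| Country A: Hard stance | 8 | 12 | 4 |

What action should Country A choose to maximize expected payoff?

Hard stance

Compute Country A's expected payoff for each action, taking the expectation over Country B's type.
E[Soft stance] = 1/3·(14) + 2/3·(-9) = -4/3
E[Hard stance] = 1/3·(8) + 2/3·(12) = 32/3
Best response: Hard stance (32/3 is the largest).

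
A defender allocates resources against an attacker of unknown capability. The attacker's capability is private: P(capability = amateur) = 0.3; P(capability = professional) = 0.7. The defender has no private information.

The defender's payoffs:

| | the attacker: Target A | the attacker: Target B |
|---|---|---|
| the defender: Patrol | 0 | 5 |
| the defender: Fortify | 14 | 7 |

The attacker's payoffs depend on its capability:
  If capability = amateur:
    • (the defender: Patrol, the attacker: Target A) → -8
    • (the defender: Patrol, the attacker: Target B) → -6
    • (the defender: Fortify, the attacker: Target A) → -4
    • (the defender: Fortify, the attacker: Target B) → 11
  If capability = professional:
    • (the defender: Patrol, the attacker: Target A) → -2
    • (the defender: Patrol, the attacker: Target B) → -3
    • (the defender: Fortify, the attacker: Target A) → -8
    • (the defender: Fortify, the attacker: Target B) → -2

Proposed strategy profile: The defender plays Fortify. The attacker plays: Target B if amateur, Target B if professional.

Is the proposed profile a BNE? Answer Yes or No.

The defender plays Fortify: E[Fortify] = 0.3·(7) + 0.7·(7) = 7; E[Patrol] = 5. Best-responding. ✓
The attacker (capability amateur), facing Fortify: Target A gives -4, Target B gives 11. Proposed Target B is best. ✓
The attacker (capability professional), facing Fortify: Target A gives -8, Target B gives -2. Proposed Target B is best. ✓

Yes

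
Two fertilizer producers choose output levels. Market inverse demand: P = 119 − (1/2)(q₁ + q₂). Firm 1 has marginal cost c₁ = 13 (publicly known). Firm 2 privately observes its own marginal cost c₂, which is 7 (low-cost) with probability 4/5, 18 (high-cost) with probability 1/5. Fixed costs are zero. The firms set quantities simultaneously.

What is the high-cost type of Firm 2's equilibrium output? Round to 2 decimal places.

66.93

Each type of Firm 2 best-responds to q₁; Firm 1 best-responds to the expected q₂ over Firm 2's types.
Firm 2 with cost c maximizes (119 − (1/2)(q₁+q₂) − c)·q₂, giving q₂(c) = (119 − c − (1/2)q₁).
E[c₂] = 4/5·7 + 1/5·18 = 9.2
Firm 1's FOC against E[q₂] yields q₁ = (119 − 2·13 + E[c₂])/(3/2) = (119 − 26 + 9.2)/(3/2) = 68.1333.
q₂(high-cost) = (119 − 18 − (1/2)·68.1333) = 66.9333.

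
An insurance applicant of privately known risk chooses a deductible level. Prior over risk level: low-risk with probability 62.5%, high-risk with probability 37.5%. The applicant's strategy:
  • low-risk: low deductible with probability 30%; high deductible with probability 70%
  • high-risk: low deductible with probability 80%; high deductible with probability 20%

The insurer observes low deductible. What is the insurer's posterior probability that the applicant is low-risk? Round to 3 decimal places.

0.385

P(low deductible) = 0.625·0.3 + 0.375·0.8 = 0.4875
P(low-risk | low deductible) = (0.625·0.3) / 0.4875 = 0.1875 / 0.4875 = 0.384615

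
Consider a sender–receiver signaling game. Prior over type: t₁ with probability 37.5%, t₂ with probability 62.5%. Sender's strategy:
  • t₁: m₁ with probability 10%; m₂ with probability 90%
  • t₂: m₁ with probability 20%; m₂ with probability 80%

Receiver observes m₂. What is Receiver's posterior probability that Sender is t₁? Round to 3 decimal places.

Apply Bayes' rule using the sender's strategy as the likelihood.
P(m₂) = 0.375·0.9 + 0.625·0.8 = 0.8375
P(t₁ | m₂) = (0.375·0.9) / 0.8375 = 0.3375 / 0.8375 = 0.402985

0.403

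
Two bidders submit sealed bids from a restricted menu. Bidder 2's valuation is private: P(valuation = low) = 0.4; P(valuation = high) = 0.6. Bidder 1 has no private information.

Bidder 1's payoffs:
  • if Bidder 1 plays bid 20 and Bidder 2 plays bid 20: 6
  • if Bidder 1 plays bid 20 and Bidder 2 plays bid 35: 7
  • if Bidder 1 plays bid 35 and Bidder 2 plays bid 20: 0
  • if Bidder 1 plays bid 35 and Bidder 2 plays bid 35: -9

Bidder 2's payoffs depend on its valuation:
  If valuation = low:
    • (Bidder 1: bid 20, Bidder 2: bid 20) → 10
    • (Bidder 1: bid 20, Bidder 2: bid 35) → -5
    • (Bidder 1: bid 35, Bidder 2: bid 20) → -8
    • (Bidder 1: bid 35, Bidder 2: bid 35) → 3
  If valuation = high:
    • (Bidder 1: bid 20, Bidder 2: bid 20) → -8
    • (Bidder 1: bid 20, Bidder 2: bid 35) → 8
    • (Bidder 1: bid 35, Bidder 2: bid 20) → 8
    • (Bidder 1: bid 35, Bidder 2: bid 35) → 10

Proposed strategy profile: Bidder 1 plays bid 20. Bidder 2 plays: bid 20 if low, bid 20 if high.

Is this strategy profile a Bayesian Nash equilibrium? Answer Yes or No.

No

Bidder 1 plays bid 20: E[bid 20] = 0.4·(6) + 0.6·(6) = 6; E[bid 35] = 0. Best-responding. ✓
Bidder 2 (valuation low), facing bid 20: bid 20 gives 10, bid 35 gives -5. Proposed bid 20 is best. ✓
Bidder 2 (valuation high), facing bid 20: bid 20 gives -8, bid 35 gives 8. Proposed bid 20 is not best — profitable deviation exists. ✗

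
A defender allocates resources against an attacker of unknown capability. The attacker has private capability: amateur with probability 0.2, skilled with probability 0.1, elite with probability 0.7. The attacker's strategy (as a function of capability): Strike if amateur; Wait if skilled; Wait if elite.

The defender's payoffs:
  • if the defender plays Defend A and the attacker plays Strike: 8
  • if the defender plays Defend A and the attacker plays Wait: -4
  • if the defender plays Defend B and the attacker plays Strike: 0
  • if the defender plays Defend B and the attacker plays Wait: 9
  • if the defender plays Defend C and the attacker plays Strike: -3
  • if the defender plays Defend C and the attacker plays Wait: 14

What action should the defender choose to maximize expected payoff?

Defend C

Compute the defender's expected payoff for each action, taking the expectation over the attacker's type.
E[Defend A] = 0.2·(8) + 0.1·(-4) + 0.7·(-4) = -1.6
E[Defend B] = 0.2·(0) + 0.1·(9) + 0.7·(9) = 7.2
E[Defend C] = 0.2·(-3) + 0.1·(14) + 0.7·(14) = 10.6
Best response: Defend C (10.6 is the largest).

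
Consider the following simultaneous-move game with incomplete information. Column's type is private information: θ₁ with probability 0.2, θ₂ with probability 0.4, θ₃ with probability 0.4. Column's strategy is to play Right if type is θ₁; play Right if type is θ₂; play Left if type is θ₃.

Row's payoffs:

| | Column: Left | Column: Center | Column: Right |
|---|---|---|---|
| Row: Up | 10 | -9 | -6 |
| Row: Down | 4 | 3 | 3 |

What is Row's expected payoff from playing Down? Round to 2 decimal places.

Take the expectation over Column's type, weighting each type's action by its prior probability.
E[Down] = 0.2·3 + 0.4·3 + 0.4·4 = 0.6 + 1.2 + 1.6 = 3.4

3.40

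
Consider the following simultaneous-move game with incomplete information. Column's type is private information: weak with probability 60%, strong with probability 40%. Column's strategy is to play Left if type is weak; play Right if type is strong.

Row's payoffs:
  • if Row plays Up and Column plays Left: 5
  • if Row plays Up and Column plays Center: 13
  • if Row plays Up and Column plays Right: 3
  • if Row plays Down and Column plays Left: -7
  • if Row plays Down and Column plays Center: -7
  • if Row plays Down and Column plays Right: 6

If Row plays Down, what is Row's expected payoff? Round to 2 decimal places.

E[Down] = 0.6·(-7) + 0.4·6 = (-4.2) + 2.4 = -1.8

-1.80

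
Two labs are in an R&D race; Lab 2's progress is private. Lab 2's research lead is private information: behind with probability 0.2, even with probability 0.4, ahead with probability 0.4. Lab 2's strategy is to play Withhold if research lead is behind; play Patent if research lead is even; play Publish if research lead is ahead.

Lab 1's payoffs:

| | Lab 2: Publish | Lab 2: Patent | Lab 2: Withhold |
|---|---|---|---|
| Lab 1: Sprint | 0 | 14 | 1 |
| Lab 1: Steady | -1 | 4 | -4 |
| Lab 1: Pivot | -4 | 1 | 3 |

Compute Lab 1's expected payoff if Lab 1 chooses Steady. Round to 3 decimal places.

Take the expectation over Lab 2's research lead, weighting each type's action by its prior probability.
E[Steady] = 0.2·(-4) + 0.4·4 + 0.4·(-1) = (-0.8) + 1.6 + (-0.4) = 0.4

0.400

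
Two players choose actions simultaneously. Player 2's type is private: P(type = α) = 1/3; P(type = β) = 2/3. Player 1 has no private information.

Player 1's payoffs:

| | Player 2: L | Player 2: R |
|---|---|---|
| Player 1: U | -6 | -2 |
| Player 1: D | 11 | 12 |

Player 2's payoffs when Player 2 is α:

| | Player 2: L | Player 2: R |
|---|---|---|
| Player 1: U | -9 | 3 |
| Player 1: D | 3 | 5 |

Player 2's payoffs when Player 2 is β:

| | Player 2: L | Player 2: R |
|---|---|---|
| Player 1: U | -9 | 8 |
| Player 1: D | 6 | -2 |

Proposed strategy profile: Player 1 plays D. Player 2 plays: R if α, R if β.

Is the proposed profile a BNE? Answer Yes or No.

Player 1 plays D: E[D] = 1/3·(12) + 2/3·(12) = 12; E[U] = -2. Best-responding. ✓
Player 2 (type α), facing D: L gives 3, R gives 5. Proposed R is best. ✓
Player 2 (type β), facing D: L gives 6, R gives -2. Proposed R is not best — profitable deviation exists. ✗

No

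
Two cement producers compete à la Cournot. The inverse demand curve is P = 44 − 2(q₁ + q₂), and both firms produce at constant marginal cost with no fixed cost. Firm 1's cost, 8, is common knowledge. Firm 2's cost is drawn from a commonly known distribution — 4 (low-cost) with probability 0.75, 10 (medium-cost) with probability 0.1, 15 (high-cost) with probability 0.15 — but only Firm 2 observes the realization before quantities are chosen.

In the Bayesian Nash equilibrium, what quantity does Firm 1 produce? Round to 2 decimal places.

Firm 2 with cost c maximizes (44 − 2(q₁+q₂) − c)·q₂, giving q₂(c) = (44 − c − 2q₁)/4.
E[c₂] = 0.75·4 + 0.1·10 + 0.15·15 = 6.25
Firm 1's FOC against E[q₂] yields q₁ = (44 − 2·8 + E[c₂])/6 = (44 − 16 + 6.25)/6 = 5.70833.

5.71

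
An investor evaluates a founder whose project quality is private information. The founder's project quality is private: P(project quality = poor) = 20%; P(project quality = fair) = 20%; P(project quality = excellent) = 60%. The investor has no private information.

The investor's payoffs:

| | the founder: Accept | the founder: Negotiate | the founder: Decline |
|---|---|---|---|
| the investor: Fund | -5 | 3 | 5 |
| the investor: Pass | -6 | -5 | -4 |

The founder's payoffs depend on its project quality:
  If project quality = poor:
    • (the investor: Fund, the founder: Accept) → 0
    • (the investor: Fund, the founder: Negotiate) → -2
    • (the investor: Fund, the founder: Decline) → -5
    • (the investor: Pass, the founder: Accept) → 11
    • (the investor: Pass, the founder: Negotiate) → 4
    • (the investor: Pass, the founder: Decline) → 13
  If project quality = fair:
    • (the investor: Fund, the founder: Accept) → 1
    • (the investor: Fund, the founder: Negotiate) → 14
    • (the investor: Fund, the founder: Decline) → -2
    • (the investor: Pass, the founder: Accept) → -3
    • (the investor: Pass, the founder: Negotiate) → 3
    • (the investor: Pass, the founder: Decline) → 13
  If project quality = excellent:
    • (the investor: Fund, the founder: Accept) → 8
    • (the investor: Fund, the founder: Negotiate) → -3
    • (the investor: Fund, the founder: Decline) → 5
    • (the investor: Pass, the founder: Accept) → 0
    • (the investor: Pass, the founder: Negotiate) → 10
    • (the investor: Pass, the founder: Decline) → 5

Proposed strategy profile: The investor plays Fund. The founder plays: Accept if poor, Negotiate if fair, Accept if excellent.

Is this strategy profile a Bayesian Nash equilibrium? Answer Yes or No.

The investor plays Fund: E[Fund] = 0.2·(-5) + 0.2·(3) + 0.6·(-5) = -3.4; E[Pass] = -5.8. Best-responding. ✓
The founder (project quality poor), facing Fund: Accept gives 0, Negotiate gives -2, Decline gives -5. Proposed Accept is best. ✓
The founder (project quality fair), facing Fund: Accept gives 1, Negotiate gives 14, Decline gives -2. Proposed Negotiate is best. ✓
The founder (project quality excellent), facing Fund: Accept gives 8, Negotiate gives -3, Decline gives 5. Proposed Accept is best. ✓

Yes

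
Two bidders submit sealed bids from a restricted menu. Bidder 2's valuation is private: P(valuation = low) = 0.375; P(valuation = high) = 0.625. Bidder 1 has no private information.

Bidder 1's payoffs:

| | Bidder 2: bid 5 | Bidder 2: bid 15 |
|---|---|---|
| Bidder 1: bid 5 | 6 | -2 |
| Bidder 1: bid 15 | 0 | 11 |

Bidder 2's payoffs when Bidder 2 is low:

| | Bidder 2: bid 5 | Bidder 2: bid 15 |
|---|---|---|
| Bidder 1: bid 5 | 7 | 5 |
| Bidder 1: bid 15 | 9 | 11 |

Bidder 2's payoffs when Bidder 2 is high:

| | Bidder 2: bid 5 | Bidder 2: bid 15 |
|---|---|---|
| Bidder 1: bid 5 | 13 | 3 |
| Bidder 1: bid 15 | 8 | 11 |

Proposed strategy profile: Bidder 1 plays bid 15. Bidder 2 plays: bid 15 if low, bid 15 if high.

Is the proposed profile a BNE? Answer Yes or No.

A profile is a BNE iff every type of every player is best-responding given beliefs about the other side.
Bidder 1 plays bid 15: E[bid 15] = 0.375·(11) + 0.625·(11) = 11; E[bid 5] = -2. Best-responding. ✓
Bidder 2 (valuation low), facing bid 15: bid 5 gives 9, bid 15 gives 11. Proposed bid 15 is best. ✓
Bidder 2 (valuation high), facing bid 15: bid 5 gives 8, bid 15 gives 11. Proposed bid 15 is best. ✓

Yes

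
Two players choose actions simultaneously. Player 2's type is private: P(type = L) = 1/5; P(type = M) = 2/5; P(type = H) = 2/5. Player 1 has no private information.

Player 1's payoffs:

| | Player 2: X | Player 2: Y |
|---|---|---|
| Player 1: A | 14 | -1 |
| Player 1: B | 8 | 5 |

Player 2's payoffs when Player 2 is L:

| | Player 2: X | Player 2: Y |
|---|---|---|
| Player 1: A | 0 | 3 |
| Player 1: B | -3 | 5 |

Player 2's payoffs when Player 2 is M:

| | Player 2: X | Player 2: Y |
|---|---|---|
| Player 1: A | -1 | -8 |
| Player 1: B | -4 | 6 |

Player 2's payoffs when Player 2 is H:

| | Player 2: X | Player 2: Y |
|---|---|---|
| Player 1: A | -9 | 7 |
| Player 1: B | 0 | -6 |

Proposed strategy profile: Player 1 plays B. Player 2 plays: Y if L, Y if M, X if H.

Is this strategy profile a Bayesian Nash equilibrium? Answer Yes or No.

A profile is a BNE iff every type of every player is best-responding given beliefs about the other side.
Player 1 plays B: E[B] = 1/5·(5) + 2/5·(5) + 2/5·(8) = 31/5; E[A] = 5. Best-responding. ✓
Player 2 (type L), facing B: X gives -3, Y gives 5. Proposed Y is best. ✓
Player 2 (type M), facing B: X gives -4, Y gives 6. Proposed Y is best. ✓
Player 2 (type H), facing B: X gives 0, Y gives -6. Proposed X is best. ✓

Yes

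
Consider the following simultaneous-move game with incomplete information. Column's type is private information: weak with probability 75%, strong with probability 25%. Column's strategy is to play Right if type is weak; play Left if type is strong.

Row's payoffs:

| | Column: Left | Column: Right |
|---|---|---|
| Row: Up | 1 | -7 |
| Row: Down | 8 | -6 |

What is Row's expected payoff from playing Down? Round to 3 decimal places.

-2.500

Take the expectation over Column's type, weighting each type's action by its prior probability.
E[Down] = 0.75·(-6) + 0.25·8 = (-4.5) + 2 = -2.5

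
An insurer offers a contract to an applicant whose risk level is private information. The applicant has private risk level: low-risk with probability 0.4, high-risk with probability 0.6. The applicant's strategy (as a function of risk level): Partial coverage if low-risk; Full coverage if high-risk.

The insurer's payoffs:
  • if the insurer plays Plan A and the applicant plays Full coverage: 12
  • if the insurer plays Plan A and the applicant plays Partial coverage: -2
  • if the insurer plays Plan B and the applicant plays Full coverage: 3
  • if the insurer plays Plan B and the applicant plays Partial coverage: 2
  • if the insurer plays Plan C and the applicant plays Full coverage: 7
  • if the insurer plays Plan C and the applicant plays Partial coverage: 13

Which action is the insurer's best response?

Plan C

Compute the insurer's expected payoff for each action, taking the expectation over the applicant's type.
E[Plan A] = 0.4·(-2) + 0.6·(12) = 6.4
E[Plan B] = 0.4·(2) + 0.6·(3) = 2.6
E[Plan C] = 0.4·(13) + 0.6·(7) = 9.4
Best response: Plan C (9.4 is the largest).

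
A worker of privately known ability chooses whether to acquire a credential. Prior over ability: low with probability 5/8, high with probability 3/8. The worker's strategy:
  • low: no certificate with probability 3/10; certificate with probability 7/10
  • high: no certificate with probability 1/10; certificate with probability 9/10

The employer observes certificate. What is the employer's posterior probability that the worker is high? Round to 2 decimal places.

0.44

P(certificate) = (5/8)·(7/10) + (3/8)·(9/10) = 31/40
P(high | certificate) = ((3/8)·(9/10)) / (31/40) = (27/80) / (31/40) = 27/62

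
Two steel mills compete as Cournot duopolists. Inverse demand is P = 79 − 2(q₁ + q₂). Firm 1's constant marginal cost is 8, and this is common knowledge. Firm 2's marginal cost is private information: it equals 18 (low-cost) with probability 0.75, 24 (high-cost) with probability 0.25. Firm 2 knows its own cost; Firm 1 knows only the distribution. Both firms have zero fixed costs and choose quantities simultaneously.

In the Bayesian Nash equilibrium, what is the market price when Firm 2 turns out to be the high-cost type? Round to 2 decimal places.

37.75

Each type of Firm 2 best-responds to q₁; Firm 1 best-responds to the expected q₂ over Firm 2's types.
Firm 2 with cost c maximizes (79 − 2(q₁+q₂) − c)·q₂, giving q₂(c) = (79 − c − 2q₁)/4.
E[c₂] = 0.75·18 + 0.25·24 = 19.5
Firm 1's FOC against E[q₂] yields q₁ = (79 − 2·8 + E[c₂])/6 = (79 − 16 + 19.5)/6 = 13.75.
q₂(high-cost) = 6.875, so P = 79 − 2·(13.75 + 6.875) = 37.75.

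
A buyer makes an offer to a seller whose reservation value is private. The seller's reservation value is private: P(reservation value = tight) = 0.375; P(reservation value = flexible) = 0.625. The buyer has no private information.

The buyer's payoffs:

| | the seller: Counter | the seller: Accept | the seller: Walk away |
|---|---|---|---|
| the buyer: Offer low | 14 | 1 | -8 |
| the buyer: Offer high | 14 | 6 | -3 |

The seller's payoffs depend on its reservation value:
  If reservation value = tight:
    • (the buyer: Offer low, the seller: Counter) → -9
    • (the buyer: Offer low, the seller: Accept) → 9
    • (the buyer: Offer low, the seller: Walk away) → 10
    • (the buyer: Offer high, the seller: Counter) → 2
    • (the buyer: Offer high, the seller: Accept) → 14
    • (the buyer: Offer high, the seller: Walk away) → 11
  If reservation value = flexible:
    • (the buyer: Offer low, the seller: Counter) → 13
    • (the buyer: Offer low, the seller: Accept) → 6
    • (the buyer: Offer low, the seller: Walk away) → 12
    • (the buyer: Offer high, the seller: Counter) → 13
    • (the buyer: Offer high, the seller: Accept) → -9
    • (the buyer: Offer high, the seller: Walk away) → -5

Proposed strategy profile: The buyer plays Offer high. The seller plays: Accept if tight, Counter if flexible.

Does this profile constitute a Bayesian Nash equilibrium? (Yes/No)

A profile is a BNE iff every type of every player is best-responding given beliefs about the other side.
The buyer plays Offer high: E[Offer high] = 0.375·(6) + 0.625·(14) = 11; E[Offer low] = 9.125. Best-responding. ✓
The seller (reservation value tight), facing Offer high: Counter gives 2, Accept gives 14, Walk away gives 11. Proposed Accept is best. ✓
The seller (reservation value flexible), facing Offer high: Counter gives 13, Accept gives -9, Walk away gives -5. Proposed Counter is best. ✓

Yes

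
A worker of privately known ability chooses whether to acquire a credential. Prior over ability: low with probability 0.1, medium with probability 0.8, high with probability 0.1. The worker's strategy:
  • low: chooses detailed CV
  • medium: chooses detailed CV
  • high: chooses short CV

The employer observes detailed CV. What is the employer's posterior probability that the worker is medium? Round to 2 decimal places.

0.89

P(detailed CV) = 0.1·1 + 0.8·1 + 0.1·0 = 0.9
P(medium | detailed CV) = (0.8·1) / 0.9 = 0.8 / 0.9 = 0.888889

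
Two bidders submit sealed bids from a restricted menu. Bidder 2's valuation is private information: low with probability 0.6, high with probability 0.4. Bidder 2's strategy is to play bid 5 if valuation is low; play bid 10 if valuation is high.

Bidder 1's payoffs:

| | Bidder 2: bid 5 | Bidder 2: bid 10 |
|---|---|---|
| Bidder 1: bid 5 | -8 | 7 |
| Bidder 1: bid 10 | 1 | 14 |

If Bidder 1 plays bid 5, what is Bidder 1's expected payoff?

-2

Take the expectation over Bidder 2's valuation, weighting each type's action by its prior probability.
E[bid 5] = 0.6·(-8) + 0.4·7 = (-4.8) + 2.8 = -2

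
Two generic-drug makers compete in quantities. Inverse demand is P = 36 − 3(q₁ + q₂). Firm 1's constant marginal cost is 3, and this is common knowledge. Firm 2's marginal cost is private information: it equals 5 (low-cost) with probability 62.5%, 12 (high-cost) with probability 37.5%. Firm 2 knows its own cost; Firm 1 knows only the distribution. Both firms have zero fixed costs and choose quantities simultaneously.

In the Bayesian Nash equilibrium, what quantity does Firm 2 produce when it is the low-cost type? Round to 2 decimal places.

Type-c best response for Firm 2: q₂(c) = (36 − c)/6 − q₁/2.
Firm 1 maximizes expected profit; its first-order condition is 36 − 6q₁ − 3E[q₂] − 3 = 0.
Substituting E[q₂] and solving: E[c₂] = 7.625, so q₁ = (36 − 2·3 + 7.625)/9 = 4.18056.
q₂(low-cost) = (36 − 5 − 3·4.18056)/6 = 3.07639.

3.08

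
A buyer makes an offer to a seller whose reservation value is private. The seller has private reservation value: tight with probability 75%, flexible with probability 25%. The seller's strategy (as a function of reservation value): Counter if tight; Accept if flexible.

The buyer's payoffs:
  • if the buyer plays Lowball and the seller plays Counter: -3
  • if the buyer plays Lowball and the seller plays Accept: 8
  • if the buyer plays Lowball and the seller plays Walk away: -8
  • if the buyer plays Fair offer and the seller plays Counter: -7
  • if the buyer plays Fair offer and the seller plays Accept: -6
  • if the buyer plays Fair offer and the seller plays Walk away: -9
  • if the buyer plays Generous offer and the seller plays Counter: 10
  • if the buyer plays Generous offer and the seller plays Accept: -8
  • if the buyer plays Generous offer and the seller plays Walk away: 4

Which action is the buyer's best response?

E[Lowball] = 0.75·(-3) + 0.25·(8) = -0.25
E[Fair offer] = 0.75·(-7) + 0.25·(-6) = -6.75
E[Generous offer] = 0.75·(10) + 0.25·(-8) = 5.5
Best response: Generous offer (5.5 is the largest).

Generous offer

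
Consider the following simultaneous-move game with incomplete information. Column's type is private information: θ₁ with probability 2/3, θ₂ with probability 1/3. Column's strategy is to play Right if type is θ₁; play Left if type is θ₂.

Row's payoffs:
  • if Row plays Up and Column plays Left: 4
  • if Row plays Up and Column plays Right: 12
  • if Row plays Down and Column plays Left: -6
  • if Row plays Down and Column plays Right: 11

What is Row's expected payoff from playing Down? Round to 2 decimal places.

Take the expectation over Column's type, weighting each type's action by its prior probability.
E[Down] = 2/3·11 + 1/3·(-6) = 22/3 + (-2) = 16/3

5.33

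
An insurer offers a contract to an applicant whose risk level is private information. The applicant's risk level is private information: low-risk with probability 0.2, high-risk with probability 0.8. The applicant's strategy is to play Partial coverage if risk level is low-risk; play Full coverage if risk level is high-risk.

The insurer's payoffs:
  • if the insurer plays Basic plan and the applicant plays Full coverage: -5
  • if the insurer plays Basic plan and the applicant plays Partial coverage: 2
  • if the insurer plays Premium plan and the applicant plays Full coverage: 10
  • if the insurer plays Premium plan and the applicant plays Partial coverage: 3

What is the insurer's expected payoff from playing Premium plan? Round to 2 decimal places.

E[Premium plan] = 0.2·3 + 0.8·10 = 0.6 + 8 = 8.6

8.60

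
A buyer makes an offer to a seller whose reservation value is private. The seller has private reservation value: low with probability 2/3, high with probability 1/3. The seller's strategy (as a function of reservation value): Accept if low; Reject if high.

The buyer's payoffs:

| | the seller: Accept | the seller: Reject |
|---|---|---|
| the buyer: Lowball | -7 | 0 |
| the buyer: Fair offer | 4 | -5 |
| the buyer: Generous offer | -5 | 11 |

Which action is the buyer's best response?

E[Lowball] = 2/3·(-7) + 1/3·(0) = -14/3
E[Fair offer] = 2/3·(4) + 1/3·(-5) = 1
E[Generous offer] = 2/3·(-5) + 1/3·(11) = 1/3
Best response: Fair offer (1 is the largest).

Fair offer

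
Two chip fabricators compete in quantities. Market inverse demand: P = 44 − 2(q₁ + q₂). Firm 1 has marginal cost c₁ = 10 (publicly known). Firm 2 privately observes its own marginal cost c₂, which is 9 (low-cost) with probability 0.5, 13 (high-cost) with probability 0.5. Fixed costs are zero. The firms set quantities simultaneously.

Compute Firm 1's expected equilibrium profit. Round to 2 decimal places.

Type-c best response for Firm 2: q₂(c) = (44 − c)/4 − q₁/2.
Firm 1 maximizes expected profit; its first-order condition is 44 − 4q₁ − 2E[q₂] − 10 = 0.
Substituting E[q₂] and solving: E[c₂] = 11, so q₁ = (44 − 2·10 + 11)/6 = 5.83333.
E[P] = 44 − 2·(q₁ + E[q₂]) = 21.6667; Firm 1's expected profit = (E[P] − 10)·q₁ = (21.6667 − 10)·5.83333 = 68.0556.

68.06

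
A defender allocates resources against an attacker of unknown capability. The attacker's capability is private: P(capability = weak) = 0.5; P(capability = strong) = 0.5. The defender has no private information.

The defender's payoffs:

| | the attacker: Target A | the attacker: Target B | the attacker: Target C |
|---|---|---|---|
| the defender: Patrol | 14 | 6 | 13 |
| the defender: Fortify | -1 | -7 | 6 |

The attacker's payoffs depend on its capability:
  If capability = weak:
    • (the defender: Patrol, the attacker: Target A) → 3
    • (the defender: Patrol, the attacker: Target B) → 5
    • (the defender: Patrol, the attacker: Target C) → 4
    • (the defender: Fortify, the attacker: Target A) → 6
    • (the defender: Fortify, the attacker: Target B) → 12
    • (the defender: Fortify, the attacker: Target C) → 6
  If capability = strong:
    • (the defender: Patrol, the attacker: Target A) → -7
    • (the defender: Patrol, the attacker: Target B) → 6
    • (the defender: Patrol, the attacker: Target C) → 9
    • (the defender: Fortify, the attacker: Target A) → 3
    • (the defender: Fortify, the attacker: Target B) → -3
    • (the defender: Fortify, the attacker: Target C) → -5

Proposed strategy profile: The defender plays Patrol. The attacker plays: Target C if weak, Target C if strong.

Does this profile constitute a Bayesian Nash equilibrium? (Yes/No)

The defender plays Patrol: E[Patrol] = 0.5·(13) + 0.5·(13) = 13; E[Fortify] = 6. Best-responding. ✓
The attacker (capability weak), facing Patrol: Target A gives 3, Target B gives 5, Target C gives 4. Proposed Target C is not best — profitable deviation exists. ✗
The attacker (capability strong), facing Patrol: Target A gives -7, Target B gives 6, Target C gives 9. Proposed Target C is best. ✓

No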